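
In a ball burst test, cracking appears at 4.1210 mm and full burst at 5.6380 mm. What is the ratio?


Formula: Ratio = crack / burst
Substituting: Ratio = 4.1210 / 5.6380
Result: 0.7309


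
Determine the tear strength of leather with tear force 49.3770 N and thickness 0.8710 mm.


Formula: Tear strength = force / thickness
Substituting: Tear strength = 49.3770 / 0.8710
Result: 56.6900 N/mm


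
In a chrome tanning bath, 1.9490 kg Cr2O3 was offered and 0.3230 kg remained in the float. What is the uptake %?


Formula: Uptake = (offered - residual) / offered * 100
Substituting: Uptake = (1.9490 - 0.3230) / 1.9490 * 100
Result: 83.4274 %


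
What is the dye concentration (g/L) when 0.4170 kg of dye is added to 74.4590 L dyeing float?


Formula: Conc = dye_mass(kg) / volume(L) * 1000
Substituting: Conc = 0.4170 / 74.4590 * 1000
Result: 5.6004 g/L


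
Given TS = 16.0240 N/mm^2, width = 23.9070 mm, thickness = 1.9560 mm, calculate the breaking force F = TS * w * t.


Formula: F = TS * w * t
Substituting: F = 16.0240 * 23.9070 * 1.9560
Result: 749.3158 N


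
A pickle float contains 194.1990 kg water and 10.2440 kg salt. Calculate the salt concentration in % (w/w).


Formula: Conc = salt / (water + salt) * 100
Substituting: Conc = 10.2440 / (194.1990 + 10.2440) * 100
Result: 5.0107 %


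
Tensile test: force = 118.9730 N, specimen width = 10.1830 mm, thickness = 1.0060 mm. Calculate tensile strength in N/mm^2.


Formula: TS = force / (width * thickness)
Substituting: TS = 118.9730 / (10.1830 * 1.0060)
Result: 11.6138 N/mm^2


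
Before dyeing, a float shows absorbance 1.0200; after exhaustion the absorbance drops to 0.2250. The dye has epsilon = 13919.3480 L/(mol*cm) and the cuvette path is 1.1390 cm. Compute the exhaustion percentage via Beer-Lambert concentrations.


c_initial = A_i / (epsilon * l) = 1.0200 / (13919.3480 * 1.1390) = 6.4337e-05 mol/L
c_final = A_f / (epsilon * l) = 0.2250 / (13919.3480 * 1.1390) = 1.4192e-05 mol/L
Exhaustion = (c_initial - c_final) / c_initial * 100 = (6.4337e-05 - 1.4192e-05) / 6.4337e-05 * 100 = 77.9412 %


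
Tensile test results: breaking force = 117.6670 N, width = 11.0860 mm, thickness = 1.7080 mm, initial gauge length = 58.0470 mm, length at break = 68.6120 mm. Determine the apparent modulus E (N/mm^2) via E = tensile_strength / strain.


TS = F / (w * t) = 117.6670 / (11.0860 * 1.7080) = 6.2143 N/mm^2
strain = (Lf - L0) / L0 = (68.6120 - 58.0470) / 58.0470 = 0.1820
E = TS / strain = 6.2143 / 0.1820 = 34.1430 N/mm^2


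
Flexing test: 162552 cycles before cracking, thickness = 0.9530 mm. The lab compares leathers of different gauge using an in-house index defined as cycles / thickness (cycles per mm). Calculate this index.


Formula: Index = cycles / thickness
Substituting: Index = 162552 / 0.9530
Result: 170568.7303 cycles/mm


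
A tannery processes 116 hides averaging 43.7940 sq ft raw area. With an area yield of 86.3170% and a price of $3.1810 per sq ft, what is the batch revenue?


Raw_total = N * avg_area = 116 * 43.7940 = 5080.1040 sq ft
Finished = Raw_total * yield / 100 = 5080.1040 * 86.3170 / 100 = 4384.9934 sq ft
Value = Finished * price = 4384.9934 * 3.1810 = 13948.6639 $


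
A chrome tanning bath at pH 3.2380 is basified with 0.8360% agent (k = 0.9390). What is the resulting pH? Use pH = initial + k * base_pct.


Formula: pH_final = pH_initial + k * base_pct
Substituting: pH_final = 3.2380 + 0.9390 * 0.8360
Result: 4.0230


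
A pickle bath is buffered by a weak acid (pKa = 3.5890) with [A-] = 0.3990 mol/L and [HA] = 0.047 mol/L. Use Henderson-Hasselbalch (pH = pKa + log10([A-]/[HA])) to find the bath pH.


ratio = [A-] / [HA] = 0.3990 / 0.047 = 8.4894
log10(ratio) = 0.9289
pH = pKa + log10(ratio) = 3.5890 + 0.9289 = 4.5179


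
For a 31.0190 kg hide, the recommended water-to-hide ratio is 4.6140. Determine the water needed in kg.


Formula: Water = hide_weight * ratio
Substituting: Water = 31.0190 * 4.6140
Result: 143.1217 kg


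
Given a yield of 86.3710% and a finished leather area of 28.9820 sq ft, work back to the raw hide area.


Formula: raw = finished * 100 / yield
Substituting: raw = 28.9820 * 100 / 86.3710
Result: 33.5552 sq ft


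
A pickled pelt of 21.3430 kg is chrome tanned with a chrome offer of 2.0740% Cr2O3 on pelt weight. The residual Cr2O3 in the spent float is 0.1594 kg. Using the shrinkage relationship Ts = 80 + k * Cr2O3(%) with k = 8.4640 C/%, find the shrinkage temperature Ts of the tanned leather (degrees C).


Offered = pelt * offer_pct / 100 = 21.3430 * 2.0740 / 100 = 0.4427 kg
Uptake = offered - residual = 0.4427 - 0.1594 = 0.2833 kg
Cr2O3% on pelt = uptake / pelt * 100 = 0.2833 / 21.3430 * 100 = 1.3272 %
Ts = 80 + k * Cr2O3% = 80 + 8.4640 * 1.3272 = 91.2330 C


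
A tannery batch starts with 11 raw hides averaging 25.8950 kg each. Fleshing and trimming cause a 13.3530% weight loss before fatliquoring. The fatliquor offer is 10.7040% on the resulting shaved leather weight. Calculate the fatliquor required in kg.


Total_raw = N * avg_wt = 11 * 25.8950 = 284.8450 kg
Substrate = Total_raw * (1 - loss/100) = 284.8450 * (1 - 13.3530/100) = 246.8096 kg
Fat = Substrate * pct / 100 = 246.8096 * 10.7040 / 100 = 26.4185 kg


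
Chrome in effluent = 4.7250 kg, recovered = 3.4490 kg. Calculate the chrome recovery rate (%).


Formula: Recovery = recovered / input * 100
Substituting: Recovery = 3.4490 / 4.7250 * 100
Result: 72.9947 %


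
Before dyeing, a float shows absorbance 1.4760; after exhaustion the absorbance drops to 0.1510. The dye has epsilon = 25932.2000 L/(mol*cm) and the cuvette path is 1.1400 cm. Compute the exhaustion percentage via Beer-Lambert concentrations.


c_initial = A_i / (epsilon * l) = 1.4760 / (25932.2000 * 1.1400) = 4.9928e-05 mol/L
c_final = A_f / (epsilon * l) = 0.1510 / (25932.2000 * 1.1400) = 5.1078e-06 mol/L
Exhaustion = (c_initial - c_final) / c_initial * 100 = (4.9928e-05 - 5.1078e-06) / 4.9928e-05 * 100 = 89.7696 %


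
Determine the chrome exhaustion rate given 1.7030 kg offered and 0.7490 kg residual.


Formula: Uptake = (offered - residual) / offered * 100
Substituting: Uptake = (1.7030 - 0.7490) / 1.7030 * 100
Result: 56.0188 %


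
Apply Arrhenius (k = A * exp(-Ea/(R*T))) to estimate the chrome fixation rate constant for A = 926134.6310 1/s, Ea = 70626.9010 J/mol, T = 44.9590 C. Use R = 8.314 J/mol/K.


T_K = T_C + 273.15 = 44.9590 + 273.15 = 318.1090 K
exponent = -Ea / (R * T_K) = -70626.9010 / (8.314 * 318.1090) = -26.7045
k = A * exp(exponent) = 926134.6310 * exp(-26.7045) = 2.3392e-06 1/s


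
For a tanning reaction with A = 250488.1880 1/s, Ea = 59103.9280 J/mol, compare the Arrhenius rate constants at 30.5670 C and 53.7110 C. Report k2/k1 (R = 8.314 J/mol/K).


T1 = 30.5670 + 273.15 = 303.7170 K; T2 = 53.7110 + 273.15 = 326.8610 K
k1 = A * exp(-Ea/(R*T1)) = 250488.1880 * exp(-59103.9280/(8.314*303.7170)) = 1.7118e-05 1/s
k2 = A * exp(-Ea/(R*T2)) = 250488.1880 * exp(-59103.9280/(8.314*326.8610)) = 8.9791e-05 1/s
k2/k1 = 8.9791e-05 / 1.7118e-05 = 5.2454


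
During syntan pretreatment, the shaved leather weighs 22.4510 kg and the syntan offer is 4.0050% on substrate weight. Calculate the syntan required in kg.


Formula: Syntan = substrate * pct / 100
Substituting: Syntan = 22.4510 * 4.0050 / 100
Result: 0.8992 kg


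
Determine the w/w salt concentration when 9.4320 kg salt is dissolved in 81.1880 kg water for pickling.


Formula: Conc = salt / (water + salt) * 100
Substituting: Conc = 9.4320 / (81.1880 + 9.4320) * 100
Result: 10.4083 %


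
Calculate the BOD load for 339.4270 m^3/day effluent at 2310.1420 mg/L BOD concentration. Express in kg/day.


Formula: BOD_load = volume * conc / 1000
Substituting: BOD_load = 339.4270 * 2310.1420 / 1000
Result: 784.1246 kg/day


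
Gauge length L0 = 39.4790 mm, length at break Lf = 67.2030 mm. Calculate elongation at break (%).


Formula: Elongation = (Lf - L0) / L0 * 100
Substituting: Elongation = (67.2030 - 39.4790) / 39.4790 * 100
Result: 70.2247 %


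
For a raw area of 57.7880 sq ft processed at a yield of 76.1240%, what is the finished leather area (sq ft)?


Formula: finished = raw * yield / 100
Substituting: finished = 57.7880 * 76.1240 / 100
Result: 43.9905 sq ft


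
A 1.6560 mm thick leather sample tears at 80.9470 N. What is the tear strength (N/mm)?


Formula: Tear strength = force / thickness
Substituting: Tear strength = 80.9470 / 1.6560
Result: 48.8810 N/mm


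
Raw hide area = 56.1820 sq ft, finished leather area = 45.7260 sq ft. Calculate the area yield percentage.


Formula: Yield = finished / raw * 100
Substituting: Yield = 45.7260 / 56.1820 * 100
Result: 81.3891 %


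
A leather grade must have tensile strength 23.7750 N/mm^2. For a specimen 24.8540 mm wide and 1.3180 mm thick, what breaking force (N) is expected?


Formula: F = TS * w * t
Substituting: F = 23.7750 * 24.8540 * 1.3180
Result: 778.8113 N


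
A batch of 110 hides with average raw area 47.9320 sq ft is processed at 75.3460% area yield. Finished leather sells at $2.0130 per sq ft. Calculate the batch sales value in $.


Raw_total = N * avg_area = 110 * 47.9320 = 5272.5200 sq ft
Finished = Raw_total * yield / 100 = 5272.5200 * 75.3460 / 100 = 3972.6329 sq ft
Value = Finished * price = 3972.6329 * 2.0130 = 7996.9101 $


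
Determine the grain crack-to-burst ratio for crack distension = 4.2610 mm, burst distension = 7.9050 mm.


Formula: Ratio = crack / burst
Substituting: Ratio = 4.2610 / 7.9050
Result: 0.5390


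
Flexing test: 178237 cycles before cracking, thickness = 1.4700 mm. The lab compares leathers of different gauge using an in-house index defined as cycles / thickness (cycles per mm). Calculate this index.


Formula: Index = cycles / thickness
Substituting: Index = 178237 / 1.4700
Result: 121249.6599 cycles/mm


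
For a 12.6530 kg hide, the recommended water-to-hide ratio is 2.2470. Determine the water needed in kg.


Formula: Water = hide_weight * ratio
Substituting: Water = 12.6530 * 2.2470
Result: 28.4313 kg


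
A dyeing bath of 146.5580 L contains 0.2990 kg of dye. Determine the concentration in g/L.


Formula: Conc = dye_mass(kg) / volume(L) * 1000
Substituting: Conc = 0.2990 / 146.5580 * 1000
Result: 2.0401 g/L


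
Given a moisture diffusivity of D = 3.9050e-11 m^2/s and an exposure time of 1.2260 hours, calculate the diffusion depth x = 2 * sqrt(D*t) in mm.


t = 1.2260 hr * 3600 = 4413.6000 s
D * t = 3.9050e-11 * 4413.6000 = 1.7235e-07
x = 2 * sqrt(D*t) = 2 * sqrt(1.7235e-07) = 8.3030e-04 m = 0.8303 mm


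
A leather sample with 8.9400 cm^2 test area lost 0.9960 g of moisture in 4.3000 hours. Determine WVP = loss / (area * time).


Formula: WVP = loss / (area * time)
Substituting: WVP = 0.9960 / (8.9400 * 4.3000)
Result: 0.0259092 g/(cm^2*hr)


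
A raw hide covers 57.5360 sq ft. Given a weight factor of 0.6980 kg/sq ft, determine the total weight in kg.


Formula: Weight = area * weight_per_sqft
Substituting: Weight = 57.5360 * 0.6980
Result: 40.1601 kg


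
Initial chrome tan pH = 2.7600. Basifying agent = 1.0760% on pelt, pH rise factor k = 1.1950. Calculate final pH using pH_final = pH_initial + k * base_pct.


Formula: pH_final = pH_initial + k * base_pct
Substituting: pH_final = 2.7600 + 1.1950 * 1.0760
Result: 4.0458


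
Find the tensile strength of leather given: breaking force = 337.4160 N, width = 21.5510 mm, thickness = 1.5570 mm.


Formula: TS = force / (width * thickness)
Substituting: TS = 337.4160 / (21.5510 * 1.5570)
Result: 10.0556 N/mm^2


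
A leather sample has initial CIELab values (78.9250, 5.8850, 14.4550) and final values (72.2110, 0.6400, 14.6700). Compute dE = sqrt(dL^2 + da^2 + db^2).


dL = -6.7140, da = -5.2450, db = 0.2150
dE = sqrt((-6.7140)^2 + (-5.2450)^2 + 0.2150^2) = 8.5226


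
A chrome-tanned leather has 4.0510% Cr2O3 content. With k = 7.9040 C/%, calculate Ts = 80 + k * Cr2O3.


Formula: Ts = 80 + k * Cr2O3
Substituting: Ts = 80 + 7.9040 * 4.0510
Result: 112.0191 C


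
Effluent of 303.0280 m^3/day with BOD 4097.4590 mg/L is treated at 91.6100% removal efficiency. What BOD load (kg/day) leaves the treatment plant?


Load_in = volume * conc / 1000 = 303.0280 * 4097.4590 / 1000 = 1241.6448 kg/day
Removed = Load_in * eff / 100 = 1241.6448 * 91.6100 / 100 = 1137.4708 kg/day
Load_out = Load_in - Removed = 1241.6448 - 1137.4708 = 104.1740 kg/day


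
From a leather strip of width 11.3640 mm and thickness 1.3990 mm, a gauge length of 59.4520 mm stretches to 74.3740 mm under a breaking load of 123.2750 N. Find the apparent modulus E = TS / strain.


TS = F / (w * t) = 123.2750 / (11.3640 * 1.3990) = 7.7540 N/mm^2
strain = (Lf - L0) / L0 = (74.3740 - 59.4520) / 59.4520 = 0.2510
E = TS / strain = 7.7540 / 0.2510 = 30.8934 N/mm^2


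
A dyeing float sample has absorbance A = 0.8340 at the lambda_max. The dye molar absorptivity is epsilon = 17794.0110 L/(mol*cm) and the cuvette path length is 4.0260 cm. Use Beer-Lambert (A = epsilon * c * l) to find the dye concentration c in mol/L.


Formula: c = A / (epsilon * l)
Substituting: c = 0.8340 / (17794.0110 * 4.0260)
Result: 1.1642e-05 mol/L


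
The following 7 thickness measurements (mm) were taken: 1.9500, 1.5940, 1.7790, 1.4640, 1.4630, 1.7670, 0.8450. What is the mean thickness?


Formula: Average = sum / n
Substituting: Average = 10.8620 / 7
Result: 1.5517 mm


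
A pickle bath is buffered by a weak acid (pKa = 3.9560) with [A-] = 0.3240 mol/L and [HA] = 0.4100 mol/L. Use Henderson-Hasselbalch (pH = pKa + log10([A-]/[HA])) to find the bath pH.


ratio = [A-] / [HA] = 0.3240 / 0.4100 = 0.7902
log10(ratio) = -0.1022
pH = pKa + log10(ratio) = 3.9560 - 0.1022 = 3.8538


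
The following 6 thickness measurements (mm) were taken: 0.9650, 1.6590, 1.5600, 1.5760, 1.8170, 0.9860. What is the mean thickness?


Formula: Average = sum / n
Substituting: Average = 8.5630 / 6
Result: 1.4272 mm


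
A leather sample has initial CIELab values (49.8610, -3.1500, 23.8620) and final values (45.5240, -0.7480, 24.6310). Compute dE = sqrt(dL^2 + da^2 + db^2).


dL = -4.3370, da = 2.4020, db = 0.7690
dE = sqrt((-4.3370)^2 + 2.4020^2 + 0.7690^2) = 5.0170


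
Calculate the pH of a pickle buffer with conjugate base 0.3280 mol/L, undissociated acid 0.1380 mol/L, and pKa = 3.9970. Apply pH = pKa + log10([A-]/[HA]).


ratio = [A-] / [HA] = 0.3280 / 0.1380 = 2.3768
log10(ratio) = 0.3760
pH = pKa + log10(ratio) = 3.9970 + 0.3760 = 4.3730


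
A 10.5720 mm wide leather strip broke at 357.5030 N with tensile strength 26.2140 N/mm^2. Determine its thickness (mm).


Formula: t = F / (TS * w)
Substituting: t = 357.5030 / (26.2140 * 10.5720)
Result: 1.2900 mm


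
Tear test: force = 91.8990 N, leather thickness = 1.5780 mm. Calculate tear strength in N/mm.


Formula: Tear strength = force / thickness
Substituting: Tear strength = 91.8990 / 1.5780
Result: 58.2376 N/mm


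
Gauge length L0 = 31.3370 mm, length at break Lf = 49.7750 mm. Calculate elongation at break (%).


Formula: Elongation = (Lf - L0) / L0 * 100
Substituting: Elongation = (49.7750 - 31.3370) / 31.3370 * 100
Result: 58.8378 %


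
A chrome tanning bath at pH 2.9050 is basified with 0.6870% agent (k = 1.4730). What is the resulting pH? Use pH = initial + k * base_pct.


Formula: pH_final = pH_initial + k * base_pct
Substituting: pH_final = 2.9050 + 1.4730 * 0.6870
Result: 3.9170


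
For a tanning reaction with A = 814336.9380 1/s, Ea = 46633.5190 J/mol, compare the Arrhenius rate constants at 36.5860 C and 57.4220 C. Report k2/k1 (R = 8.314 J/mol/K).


T1 = 36.5860 + 273.15 = 309.7360 K; T2 = 57.4220 + 273.15 = 330.5720 K
k1 = A * exp(-Ea/(R*T1)) = 814336.9380 * exp(-46633.5190/(8.314*309.7360)) = 0.0111206 1/s
k2 = A * exp(-Ea/(R*T2)) = 814336.9380 * exp(-46633.5190/(8.314*330.5720)) = 0.0348209 1/s
k2/k1 = 0.0348209 / 0.0111206 = 3.1312


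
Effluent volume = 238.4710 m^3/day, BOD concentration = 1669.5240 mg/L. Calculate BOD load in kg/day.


Formula: BOD_load = volume * conc / 1000
Substituting: BOD_load = 238.4710 * 1669.5240 / 1000
Result: 398.1331 kg/day


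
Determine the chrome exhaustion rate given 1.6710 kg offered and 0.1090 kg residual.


Formula: Uptake = (offered - residual) / offered * 100
Substituting: Uptake = (1.6710 - 0.1090) / 1.6710 * 100
Result: 93.4770 %


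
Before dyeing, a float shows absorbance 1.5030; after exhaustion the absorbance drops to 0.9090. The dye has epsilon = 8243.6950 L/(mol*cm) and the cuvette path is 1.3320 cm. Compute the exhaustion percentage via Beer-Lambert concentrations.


c_initial = A_i / (epsilon * l) = 1.5030 / (8243.6950 * 1.3320) = 1.3688e-04 mol/L
c_final = A_f / (epsilon * l) = 0.9090 / (8243.6950 * 1.3320) = 8.2782e-05 mol/L
Exhaustion = (c_initial - c_final) / c_initial * 100 = (1.3688e-04 - 8.2782e-05) / 1.3688e-04 * 100 = 39.5210 %


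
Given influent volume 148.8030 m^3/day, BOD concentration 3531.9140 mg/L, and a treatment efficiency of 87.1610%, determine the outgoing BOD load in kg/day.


Load_in = volume * conc / 1000 = 148.8030 * 3531.9140 / 1000 = 525.5594 kg/day
Removed = Load_in * eff / 100 = 525.5594 * 87.1610 / 100 = 458.0828 kg/day
Load_out = Load_in - Removed = 525.5594 - 458.0828 = 67.4766 kg/day


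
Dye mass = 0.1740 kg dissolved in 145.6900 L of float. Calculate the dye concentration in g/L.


Formula: Conc = dye_mass(kg) / volume(L) * 1000
Substituting: Conc = 0.1740 / 145.6900 * 1000
Result: 1.1943 g/L


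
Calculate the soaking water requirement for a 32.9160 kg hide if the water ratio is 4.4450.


Formula: Water = hide_weight * ratio
Substituting: Water = 32.9160 * 4.4450
Result: 146.3116 kg


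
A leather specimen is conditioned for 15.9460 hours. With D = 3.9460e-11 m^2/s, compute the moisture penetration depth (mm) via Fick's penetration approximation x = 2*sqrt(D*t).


t = 15.9460 hr * 3600 = 57405.6000 s
D * t = 3.9460e-11 * 57405.6000 = 2.2652e-06
x = 2 * sqrt(D*t) = 2 * sqrt(2.2652e-06) = 0.00301013 m = 3.0101 mm


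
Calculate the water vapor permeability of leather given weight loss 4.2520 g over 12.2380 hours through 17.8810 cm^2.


Formula: WVP = loss / (area * time)
Substituting: WVP = 4.2520 / (17.8810 * 12.2380)
Result: 0.0194308 g/(cm^2*hr)


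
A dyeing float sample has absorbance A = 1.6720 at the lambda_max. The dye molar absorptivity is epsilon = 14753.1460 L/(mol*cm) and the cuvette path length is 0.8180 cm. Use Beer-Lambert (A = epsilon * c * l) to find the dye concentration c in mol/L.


Formula: c = A / (epsilon * l)
Substituting: c = 1.6720 / (14753.1460 * 0.8180)
Result: 1.3855e-04 mol/L


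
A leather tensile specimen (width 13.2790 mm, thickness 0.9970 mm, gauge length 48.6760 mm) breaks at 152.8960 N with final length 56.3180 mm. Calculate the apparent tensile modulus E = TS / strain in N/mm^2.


TS = F / (w * t) = 152.8960 / (13.2790 * 0.9970) = 11.5488 N/mm^2
strain = (Lf - L0) / L0 = (56.3180 - 48.6760) / 48.6760 = 0.1570
E = TS / strain = 11.5488 / 0.1570 = 73.5603 N/mm^2


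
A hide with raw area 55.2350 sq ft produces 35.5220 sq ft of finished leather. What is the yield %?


Formula: Yield = finished / raw * 100
Substituting: Yield = 35.5220 / 55.2350 * 100
Result: 64.3107 %


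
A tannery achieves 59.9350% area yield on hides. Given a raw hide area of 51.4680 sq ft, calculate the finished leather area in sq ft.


Formula: finished = raw * yield / 100
Substituting: finished = 51.4680 * 59.9350 / 100
Result: 30.8473 sq ft


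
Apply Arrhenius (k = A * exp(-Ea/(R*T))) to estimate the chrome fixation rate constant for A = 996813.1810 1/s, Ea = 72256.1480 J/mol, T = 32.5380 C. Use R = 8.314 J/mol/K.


T_K = T_C + 273.15 = 32.5380 + 273.15 = 305.6880 K
exponent = -Ea / (R * T_K) = -72256.1480 / (8.314 * 305.6880) = -28.4306
k = A * exp(exponent) = 996813.1810 * exp(-28.4306) = 4.4807e-07 1/s


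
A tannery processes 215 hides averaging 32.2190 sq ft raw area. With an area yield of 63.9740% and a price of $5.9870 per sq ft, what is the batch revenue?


Raw_total = N * avg_area = 215 * 32.2190 = 6927.0850 sq ft
Finished = Raw_total * yield / 100 = 6927.0850 * 63.9740 / 100 = 4431.5334 sq ft
Value = Finished * price = 4431.5334 * 5.9870 = 26531.5902 $


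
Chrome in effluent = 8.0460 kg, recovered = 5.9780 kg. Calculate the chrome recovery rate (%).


Formula: Recovery = recovered / input * 100
Substituting: Recovery = 5.9780 / 8.0460 * 100
Result: 74.2978 %


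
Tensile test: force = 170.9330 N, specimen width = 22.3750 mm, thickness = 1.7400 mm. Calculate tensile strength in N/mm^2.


Formula: TS = force / (width * thickness)
Substituting: TS = 170.9330 / (22.3750 * 1.7400)
Result: 4.3905 N/mm^2


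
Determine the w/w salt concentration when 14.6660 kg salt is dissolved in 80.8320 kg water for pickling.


Formula: Conc = salt / (water + salt) * 100
Substituting: Conc = 14.6660 / (80.8320 + 14.6660) * 100
Result: 15.3574 %


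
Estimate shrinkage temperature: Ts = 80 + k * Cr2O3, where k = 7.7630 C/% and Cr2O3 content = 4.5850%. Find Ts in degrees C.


Formula: Ts = 80 + k * Cr2O3
Substituting: Ts = 80 + 7.7630 * 4.5850
Result: 115.5934 C


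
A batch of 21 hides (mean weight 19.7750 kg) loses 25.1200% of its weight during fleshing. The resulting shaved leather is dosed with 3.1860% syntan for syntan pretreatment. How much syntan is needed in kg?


Total_raw = N * avg_wt = 21 * 19.7750 = 415.2750 kg
Substrate = Total_raw * (1 - loss/100) = 415.2750 * (1 - 25.1200/100) = 310.9579 kg
Syntan = Substrate * pct / 100 = 310.9579 * 3.1860 / 100 = 9.9071 kg


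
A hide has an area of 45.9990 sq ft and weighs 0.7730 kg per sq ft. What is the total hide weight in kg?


Formula: Weight = area * weight_per_sqft
Substituting: Weight = 45.9990 * 0.7730
Result: 35.5572 kg


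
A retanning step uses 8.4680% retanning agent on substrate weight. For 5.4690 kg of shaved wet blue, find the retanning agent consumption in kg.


Formula: Retan = substrate * pct / 100
Substituting: Retan = 5.4690 * 8.4680 / 100
Result: 0.4631 kg


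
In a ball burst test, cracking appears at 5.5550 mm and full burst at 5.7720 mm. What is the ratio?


Formula: Ratio = crack / burst
Substituting: Ratio = 5.5550 / 5.7720
Result: 0.9624


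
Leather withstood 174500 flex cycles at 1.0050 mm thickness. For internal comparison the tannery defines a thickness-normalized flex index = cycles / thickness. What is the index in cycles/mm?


Formula: Index = cycles / thickness
Substituting: Index = 174500 / 1.0050
Result: 173631.8408 cycles/mm


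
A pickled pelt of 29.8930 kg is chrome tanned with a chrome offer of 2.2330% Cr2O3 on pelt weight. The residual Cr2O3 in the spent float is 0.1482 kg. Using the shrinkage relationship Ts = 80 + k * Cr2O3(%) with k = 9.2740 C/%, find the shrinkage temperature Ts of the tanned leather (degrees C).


Offered = pelt * offer_pct / 100 = 29.8930 * 2.2330 / 100 = 0.6675 kg
Uptake = offered - residual = 0.6675 - 0.1482 = 0.5193 kg
Cr2O3% on pelt = uptake / pelt * 100 = 0.5193 / 29.8930 * 100 = 1.7372 %
Ts = 80 + k * Cr2O3% = 80 + 9.2740 * 1.7372 = 96.1111 C


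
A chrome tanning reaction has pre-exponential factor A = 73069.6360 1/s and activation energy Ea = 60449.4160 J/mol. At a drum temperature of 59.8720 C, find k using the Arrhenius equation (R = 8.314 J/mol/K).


T_K = T_C + 273.15 = 59.8720 + 273.15 = 333.0220 K
exponent = -Ea / (R * T_K) = -60449.4160 / (8.314 * 333.0220) = -21.8328
k = A * exp(exponent) = 73069.6360 * exp(-21.8328) = 2.4092e-05 1/s


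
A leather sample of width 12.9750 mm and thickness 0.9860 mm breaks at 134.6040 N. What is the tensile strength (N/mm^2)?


Formula: TS = force / (width * thickness)
Substituting: TS = 134.6040 / (12.9750 * 0.9860)
Result: 10.5214 N/mm^2


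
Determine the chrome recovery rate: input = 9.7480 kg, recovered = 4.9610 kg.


Formula: Recovery = recovered / input * 100
Substituting: Recovery = 4.9610 / 9.7480 * 100
Result: 50.8925 %


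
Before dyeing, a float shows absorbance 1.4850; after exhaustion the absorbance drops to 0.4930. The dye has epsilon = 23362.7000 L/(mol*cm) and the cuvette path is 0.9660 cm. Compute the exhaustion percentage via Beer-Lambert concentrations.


c_initial = A_i / (epsilon * l) = 1.4850 / (23362.7000 * 0.9660) = 6.5800e-05 mol/L
c_final = A_f / (epsilon * l) = 0.4930 / (23362.7000 * 0.9660) = 2.1845e-05 mol/L
Exhaustion = (c_initial - c_final) / c_initial * 100 = (6.5800e-05 - 2.1845e-05) / 6.5800e-05 * 100 = 66.8013 %


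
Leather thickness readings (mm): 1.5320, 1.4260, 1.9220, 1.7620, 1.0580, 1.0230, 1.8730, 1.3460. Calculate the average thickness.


Formula: Average = sum / n
Substituting: Average = 11.9420 / 8
Result: 1.4928 mm


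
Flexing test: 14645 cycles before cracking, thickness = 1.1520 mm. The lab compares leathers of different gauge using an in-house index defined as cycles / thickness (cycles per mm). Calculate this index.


Formula: Index = cycles / thickness
Substituting: Index = 14645 / 1.1520
Result: 12712.6736 cycles/mm


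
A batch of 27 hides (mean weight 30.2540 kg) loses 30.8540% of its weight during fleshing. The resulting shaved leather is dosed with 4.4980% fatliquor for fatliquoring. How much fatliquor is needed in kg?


Total_raw = N * avg_wt = 27 * 30.2540 = 816.8580 kg
Substrate = Total_raw * (1 - loss/100) = 816.8580 * (1 - 30.8540/100) = 564.8246 kg
Fat = Substrate * pct / 100 = 564.8246 * 4.4980 / 100 = 25.4058 kg


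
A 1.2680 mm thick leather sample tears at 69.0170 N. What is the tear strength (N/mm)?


Formula: Tear strength = force / thickness
Substituting: Tear strength = 69.0170 / 1.2680
Result: 54.4298 N/mm


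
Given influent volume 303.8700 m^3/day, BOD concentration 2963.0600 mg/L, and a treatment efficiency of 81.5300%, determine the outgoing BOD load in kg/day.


Load_in = volume * conc / 1000 = 303.8700 * 2963.0600 / 1000 = 900.3850 kg/day
Removed = Load_in * eff / 100 = 900.3850 * 81.5300 / 100 = 734.0839 kg/day
Load_out = Load_in - Removed = 900.3850 - 734.0839 = 166.3011 kg/day


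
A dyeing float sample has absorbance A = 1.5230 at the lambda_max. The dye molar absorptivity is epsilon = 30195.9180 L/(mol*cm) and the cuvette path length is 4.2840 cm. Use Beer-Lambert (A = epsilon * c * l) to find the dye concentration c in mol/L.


Formula: c = A / (epsilon * l)
Substituting: c = 1.5230 / (30195.9180 * 4.2840)
Result: 1.1773e-05 mol/L


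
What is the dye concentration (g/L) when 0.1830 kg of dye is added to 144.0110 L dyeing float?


Formula: Conc = dye_mass(kg) / volume(L) * 1000
Substituting: Conc = 0.1830 / 144.0110 * 1000
Result: 1.2707 g/L


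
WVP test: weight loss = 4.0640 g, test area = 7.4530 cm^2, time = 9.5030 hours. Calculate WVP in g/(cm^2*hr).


Formula: WVP = loss / (area * time)
Substituting: WVP = 4.0640 / (7.4530 * 9.5030)
Result: 0.0573802 g/(cm^2*hr)


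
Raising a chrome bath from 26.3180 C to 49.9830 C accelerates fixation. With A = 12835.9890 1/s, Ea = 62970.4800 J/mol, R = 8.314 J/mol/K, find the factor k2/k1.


T1 = 26.3180 + 273.15 = 299.4680 K; T2 = 49.9830 + 273.15 = 323.1330 K
k1 = A * exp(-Ea/(R*T1)) = 12835.9890 * exp(-62970.4800/(8.314*299.4680)) = 1.3317e-07 1/s
k2 = A * exp(-Ea/(R*T2)) = 12835.9890 * exp(-62970.4800/(8.314*323.1330)) = 8.4888e-07 1/s
k2/k1 = 8.4888e-07 / 1.3317e-07 = 6.3742


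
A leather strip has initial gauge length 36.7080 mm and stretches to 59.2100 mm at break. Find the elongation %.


Formula: Elongation = (Lf - L0) / L0 * 100
Substituting: Elongation = (59.2100 - 36.7080) / 36.7080 * 100
Result: 61.3000 %


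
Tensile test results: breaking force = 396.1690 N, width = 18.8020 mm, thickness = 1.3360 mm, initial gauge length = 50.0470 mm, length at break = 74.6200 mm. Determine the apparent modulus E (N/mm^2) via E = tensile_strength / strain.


TS = F / (w * t) = 396.1690 / (18.8020 * 1.3360) = 15.7714 N/mm^2
strain = (Lf - L0) / L0 = (74.6200 - 50.0470) / 50.0470 = 0.4910
E = TS / strain = 15.7714 / 0.4910 = 32.1211 N/mm^2


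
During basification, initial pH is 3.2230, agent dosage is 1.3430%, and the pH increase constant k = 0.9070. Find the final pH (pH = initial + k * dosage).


Formula: pH_final = pH_initial + k * base_pct
Substituting: pH_final = 3.2230 + 0.9070 * 1.3430
Result: 4.4411


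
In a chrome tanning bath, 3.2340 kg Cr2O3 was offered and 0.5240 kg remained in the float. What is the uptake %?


Formula: Uptake = (offered - residual) / offered * 100
Substituting: Uptake = (3.2340 - 0.5240) / 3.2340 * 100
Result: 83.7972 %


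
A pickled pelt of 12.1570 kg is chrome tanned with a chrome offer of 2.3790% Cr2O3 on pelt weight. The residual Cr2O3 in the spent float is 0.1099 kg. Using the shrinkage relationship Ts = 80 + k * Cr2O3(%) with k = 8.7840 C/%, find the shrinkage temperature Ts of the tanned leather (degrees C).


Offered = pelt * offer_pct / 100 = 12.1570 * 2.3790 / 100 = 0.2892 kg
Uptake = offered - residual = 0.2892 - 0.1099 = 0.1793 kg
Cr2O3% on pelt = uptake / pelt * 100 = 0.1793 / 12.1570 * 100 = 1.4750 %
Ts = 80 + k * Cr2O3% = 80 + 8.7840 * 1.4750 = 92.9563 C


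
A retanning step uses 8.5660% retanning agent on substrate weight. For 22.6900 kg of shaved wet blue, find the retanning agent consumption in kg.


Formula: Retan = substrate * pct / 100
Substituting: Retan = 22.6900 * 8.5660 / 100
Result: 1.9436 kg


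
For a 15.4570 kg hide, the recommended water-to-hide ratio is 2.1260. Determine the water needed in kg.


Formula: Water = hide_weight * ratio
Substituting: Water = 15.4570 * 2.1260
Result: 32.8616 kg


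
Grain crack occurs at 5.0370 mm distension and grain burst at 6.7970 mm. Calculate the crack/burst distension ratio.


Formula: Ratio = crack / burst
Substituting: Ratio = 5.0370 / 6.7970
Result: 0.7411


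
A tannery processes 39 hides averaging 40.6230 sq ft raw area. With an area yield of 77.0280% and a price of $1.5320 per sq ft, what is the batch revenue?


Raw_total = N * avg_area = 39 * 40.6230 = 1584.2970 sq ft
Finished = Raw_total * yield / 100 = 1584.2970 * 77.0280 / 100 = 1220.3523 sq ft
Value = Finished * price = 1220.3523 * 1.5320 = 1869.5797 $


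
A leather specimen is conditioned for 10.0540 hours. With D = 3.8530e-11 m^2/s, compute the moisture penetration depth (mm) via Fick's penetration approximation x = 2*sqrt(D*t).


t = 10.0540 hr * 3600 = 36194.4000 s
D * t = 3.8530e-11 * 36194.4000 = 1.3946e-06
x = 2 * sqrt(D*t) = 2 * sqrt(1.3946e-06) = 0.00236184 m = 2.3618 mm


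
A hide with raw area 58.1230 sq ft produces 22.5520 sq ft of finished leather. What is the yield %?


Formula: Yield = finished / raw * 100
Substituting: Yield = 22.5520 / 58.1230 * 100
Result: 38.8005 %


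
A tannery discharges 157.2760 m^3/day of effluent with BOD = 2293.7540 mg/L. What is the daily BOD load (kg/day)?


Formula: BOD_load = volume * conc / 1000
Substituting: BOD_load = 157.2760 * 2293.7540 / 1000
Result: 360.7525 kg/day


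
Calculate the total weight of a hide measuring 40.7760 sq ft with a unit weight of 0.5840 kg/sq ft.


Formula: Weight = area * weight_per_sqft
Substituting: Weight = 40.7760 * 0.5840
Result: 23.8132 kg


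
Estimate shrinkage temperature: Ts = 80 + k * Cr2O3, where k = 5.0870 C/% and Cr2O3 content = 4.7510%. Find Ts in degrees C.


Formula: Ts = 80 + k * Cr2O3
Substituting: Ts = 80 + 5.0870 * 4.7510
Result: 104.1683 C


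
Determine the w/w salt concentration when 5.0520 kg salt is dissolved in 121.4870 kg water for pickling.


Formula: Conc = salt / (water + salt) * 100
Substituting: Conc = 5.0520 / (121.4870 + 5.0520) * 100
Result: 3.9924 %


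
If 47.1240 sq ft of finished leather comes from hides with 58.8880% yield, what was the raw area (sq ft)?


Formula: raw = finished * 100 / yield
Substituting: raw = 47.1240 * 100 / 58.8880
Result: 80.0231 sq ft


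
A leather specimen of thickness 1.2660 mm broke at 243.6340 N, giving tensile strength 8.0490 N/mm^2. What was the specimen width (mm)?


Formula: w = F / (TS * t)
Substituting: w = 243.6340 / (8.0490 * 1.2660)
Result: 23.9090 mm


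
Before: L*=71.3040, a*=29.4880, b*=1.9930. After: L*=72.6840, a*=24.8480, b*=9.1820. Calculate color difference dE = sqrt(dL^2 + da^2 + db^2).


dL = 1.3800, da = -4.6400, db = 7.1890
dE = sqrt(1.3800^2 + (-4.6400)^2 + 7.1890^2) = 8.6669


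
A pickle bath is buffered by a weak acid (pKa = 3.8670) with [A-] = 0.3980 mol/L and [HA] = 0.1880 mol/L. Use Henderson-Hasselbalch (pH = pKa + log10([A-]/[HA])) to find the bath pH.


ratio = [A-] / [HA] = 0.3980 / 0.1880 = 2.1170
log10(ratio) = 0.3257
pH = pKa + log10(ratio) = 3.8670 + 0.3257 = 4.1927


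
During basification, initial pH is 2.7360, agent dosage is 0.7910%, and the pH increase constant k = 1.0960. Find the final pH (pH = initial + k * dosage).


Formula: pH_final = pH_initial + k * base_pct
Substituting: pH_final = 2.7360 + 1.0960 * 0.7910
Result: 3.6029


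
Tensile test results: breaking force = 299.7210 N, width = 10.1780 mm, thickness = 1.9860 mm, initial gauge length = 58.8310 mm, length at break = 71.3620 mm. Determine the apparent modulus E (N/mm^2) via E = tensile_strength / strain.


TS = F / (w * t) = 299.7210 / (10.1780 * 1.9860) = 14.8278 N/mm^2
strain = (Lf - L0) / L0 = (71.3620 - 58.8310) / 58.8310 = 0.2130
E = TS / strain = 14.8278 / 0.2130 = 69.6139 N/mm^2


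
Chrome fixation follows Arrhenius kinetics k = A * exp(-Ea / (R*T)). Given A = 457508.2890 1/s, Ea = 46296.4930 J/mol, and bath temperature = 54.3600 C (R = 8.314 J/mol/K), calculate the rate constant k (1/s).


T_K = T_C + 273.15 = 54.3600 + 273.15 = 327.5100 K
exponent = -Ea / (R * T_K) = -46296.4930 / (8.314 * 327.5100) = -17.0025
k = A * exp(exponent) = 457508.2890 * exp(-17.0025) = 0.0188927 1/s


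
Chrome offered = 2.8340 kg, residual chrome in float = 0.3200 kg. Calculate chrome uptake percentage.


Formula: Uptake = (offered - residual) / offered * 100
Substituting: Uptake = (2.8340 - 0.3200) / 2.8340 * 100
Result: 88.7085 %


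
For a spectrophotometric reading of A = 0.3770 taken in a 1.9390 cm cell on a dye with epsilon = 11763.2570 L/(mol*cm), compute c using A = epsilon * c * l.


Formula: c = A / (epsilon * l)
Substituting: c = 0.3770 / (11763.2570 * 1.9390)
Result: 1.6529e-05 mol/L


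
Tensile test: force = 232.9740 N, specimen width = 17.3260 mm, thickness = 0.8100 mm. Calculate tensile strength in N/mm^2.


Formula: TS = force / (width * thickness)
Substituting: TS = 232.9740 / (17.3260 * 0.8100)
Result: 16.6006 N/mm^2


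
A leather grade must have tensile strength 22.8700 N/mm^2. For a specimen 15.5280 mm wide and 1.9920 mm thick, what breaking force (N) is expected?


Formula: F = TS * w * t
Substituting: F = 22.8700 * 15.5280 * 1.9920
Result: 707.4097 N


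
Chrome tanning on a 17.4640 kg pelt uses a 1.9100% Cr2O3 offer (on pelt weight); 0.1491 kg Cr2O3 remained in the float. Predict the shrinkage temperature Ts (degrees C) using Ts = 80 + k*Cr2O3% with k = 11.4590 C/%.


Offered = pelt * offer_pct / 100 = 17.4640 * 1.9100 / 100 = 0.3336 kg
Uptake = offered - residual = 0.3336 - 0.1491 = 0.1845 kg
Cr2O3% on pelt = uptake / pelt * 100 = 0.1845 / 17.4640 * 100 = 1.0562 %
Ts = 80 + k * Cr2O3% = 80 + 11.4590 * 1.0562 = 92.1035 C


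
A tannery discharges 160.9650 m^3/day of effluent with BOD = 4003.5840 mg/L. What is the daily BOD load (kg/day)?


Formula: BOD_load = volume * conc / 1000
Substituting: BOD_load = 160.9650 * 4003.5840 / 1000
Result: 644.4369 kg/day


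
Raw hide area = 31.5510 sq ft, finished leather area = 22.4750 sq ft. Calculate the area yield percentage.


Formula: Yield = finished / raw * 100
Substituting: Yield = 22.4750 / 31.5510 * 100
Result: 71.2339 %


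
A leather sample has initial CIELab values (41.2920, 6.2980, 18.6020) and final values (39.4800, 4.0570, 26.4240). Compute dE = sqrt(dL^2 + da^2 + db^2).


dL = -1.8120, da = -2.2410, db = 7.8220
dE = sqrt((-1.8120)^2 + (-2.2410)^2 + 7.8220^2) = 8.3360


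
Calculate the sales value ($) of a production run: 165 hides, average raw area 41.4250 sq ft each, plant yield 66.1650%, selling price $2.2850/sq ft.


Raw_total = N * avg_area = 165 * 41.4250 = 6835.1250 sq ft
Finished = Raw_total * yield / 100 = 6835.1250 * 66.1650 / 100 = 4522.4605 sq ft
Value = Finished * price = 4522.4605 * 2.2850 = 10333.8221 $


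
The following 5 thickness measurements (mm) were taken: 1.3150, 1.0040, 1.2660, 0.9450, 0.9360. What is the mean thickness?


Formula: Average = sum / n
Substituting: Average = 5.4660 / 5
Result: 1.0932 mm


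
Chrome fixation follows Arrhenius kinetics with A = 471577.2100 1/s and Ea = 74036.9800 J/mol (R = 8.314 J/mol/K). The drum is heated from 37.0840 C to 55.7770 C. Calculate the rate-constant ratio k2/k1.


T1 = 37.0840 + 273.15 = 310.2340 K; T2 = 55.7770 + 273.15 = 328.9270 K
k1 = A * exp(-Ea/(R*T1)) = 471577.2100 * exp(-74036.9800/(8.314*310.2340)) = 1.6120e-07 1/s
k2 = A * exp(-Ea/(R*T2)) = 471577.2100 * exp(-74036.9800/(8.314*328.9270)) = 8.2380e-07 1/s
k2/k1 = 8.2380e-07 / 1.6120e-07 = 5.1104


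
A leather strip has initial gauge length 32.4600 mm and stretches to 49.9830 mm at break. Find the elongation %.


Formula: Elongation = (Lf - L0) / L0 * 100
Substituting: Elongation = (49.9830 - 32.4600) / 32.4600 * 100
Result: 53.9834 %


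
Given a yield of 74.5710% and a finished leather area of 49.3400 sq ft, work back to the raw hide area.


Formula: raw = finished * 100 / yield
Substituting: raw = 49.3400 * 100 / 74.5710
Result: 66.1651 sq ft


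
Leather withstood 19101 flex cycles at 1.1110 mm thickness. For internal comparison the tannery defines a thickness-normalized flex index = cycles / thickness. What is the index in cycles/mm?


Formula: Index = cycles / thickness
Substituting: Index = 19101 / 1.1110
Result: 17192.6193 cycles/mm


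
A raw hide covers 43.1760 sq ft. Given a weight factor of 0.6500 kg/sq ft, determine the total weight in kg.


Formula: Weight = area * weight_per_sqft
Substituting: Weight = 43.1760 * 0.6500
Result: 28.0644 kg


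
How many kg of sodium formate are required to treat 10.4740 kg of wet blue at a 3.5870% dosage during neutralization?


Formula: Neutralizer = substrate * pct / 100
Substituting: Neutralizer = 10.4740 * 3.5870 / 100
Result: 0.3757 kg


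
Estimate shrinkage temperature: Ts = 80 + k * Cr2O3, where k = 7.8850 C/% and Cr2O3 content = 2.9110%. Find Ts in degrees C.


Formula: Ts = 80 + k * Cr2O3
Substituting: Ts = 80 + 7.8850 * 2.9110
Result: 102.9532 C


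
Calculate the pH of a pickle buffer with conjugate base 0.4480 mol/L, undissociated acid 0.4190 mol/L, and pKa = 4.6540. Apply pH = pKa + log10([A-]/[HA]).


ratio = [A-] / [HA] = 0.4480 / 0.4190 = 1.0692
log10(ratio) = 0.029064
pH = pKa + log10(ratio) = 4.6540 + 0.029064 = 4.6831


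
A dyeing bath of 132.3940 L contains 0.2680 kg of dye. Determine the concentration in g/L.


Formula: Conc = dye_mass(kg) / volume(L) * 1000
Substituting: Conc = 0.2680 / 132.3940 * 1000
Result: 2.0243 g/L


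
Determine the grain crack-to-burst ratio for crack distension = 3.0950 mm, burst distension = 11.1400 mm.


Formula: Ratio = crack / burst
Substituting: Ratio = 3.0950 / 11.1400
Result: 0.2778


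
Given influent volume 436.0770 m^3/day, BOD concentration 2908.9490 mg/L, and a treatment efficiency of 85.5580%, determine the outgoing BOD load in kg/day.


Load_in = volume * conc / 1000 = 436.0770 * 2908.9490 / 1000 = 1268.5258 kg/day
Removed = Load_in * eff / 100 = 1268.5258 * 85.5580 / 100 = 1085.3253 kg/day
Load_out = Load_in - Removed = 1268.5258 - 1085.3253 = 183.2005 kg/day


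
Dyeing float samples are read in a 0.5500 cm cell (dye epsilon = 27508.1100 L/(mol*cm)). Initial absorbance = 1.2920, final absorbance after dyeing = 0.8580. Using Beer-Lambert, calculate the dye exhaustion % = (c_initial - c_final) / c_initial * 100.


c_initial = A_i / (epsilon * l) = 1.2920 / (27508.1100 * 0.5500) = 8.5396e-05 mol/L
c_final = A_f / (epsilon * l) = 0.8580 / (27508.1100 * 0.5500) = 5.6711e-05 mol/L
Exhaustion = (c_initial - c_final) / c_initial * 100 = (8.5396e-05 - 5.6711e-05) / 8.5396e-05 * 100 = 33.5913 %
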